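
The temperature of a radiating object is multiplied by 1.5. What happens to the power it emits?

factor ≈ 5.06

P ∝ T⁴, so the power scales as (1.5)⁴ = 5.06.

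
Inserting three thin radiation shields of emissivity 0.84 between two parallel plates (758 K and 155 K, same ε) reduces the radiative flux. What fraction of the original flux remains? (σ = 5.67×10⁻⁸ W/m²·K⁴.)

ratio ≈ 0.250

With N identical shields there are N+1 = 4 gaps in series, each with the same radiative resistance, so the flux falls to 1/(N+1) of its unshielded value.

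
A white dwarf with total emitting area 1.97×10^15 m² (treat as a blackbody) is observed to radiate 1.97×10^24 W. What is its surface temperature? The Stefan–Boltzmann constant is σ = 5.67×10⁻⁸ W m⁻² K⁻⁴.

From P = σAT⁴, T = (P / σA)^(1/4) = (1.97×10^24 / (5.67×10⁻⁸ × 1.97×10^15))^(1/4).
T = (1.76×10^16)^(1/4) = 11500 K.

T ≈ 11500 K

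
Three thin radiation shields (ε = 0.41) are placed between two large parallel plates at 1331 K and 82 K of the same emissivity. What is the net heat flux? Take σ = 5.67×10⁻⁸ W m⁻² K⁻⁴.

q ≈ 11500 W/m²

Each of the 4 gaps contributes resistance (2/ε − 1) = 2/0.41 − 1 = 3.878; total = 15.51.
q = σ(T₁⁴ − T₂⁴) / 15.51 = 5.67×10⁻⁸ × 3.14×10^12 / 15.51 = 11500 W/m².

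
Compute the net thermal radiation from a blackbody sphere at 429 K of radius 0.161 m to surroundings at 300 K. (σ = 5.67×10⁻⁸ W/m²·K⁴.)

A = 4πr² = 4π × (0.161)² = 0.326 m².
Q = σA(T⁴ − T_s⁴). T⁴ − T_s⁴ = (429)⁴ − (300)⁴ = 3.39×10^10 − 8.10×10^9 = 2.58×10^10 K⁴.
Q = 5.67×10⁻⁸ × 0.326 × 2.58×10^10 = 476 W.

Q ≈ 476 W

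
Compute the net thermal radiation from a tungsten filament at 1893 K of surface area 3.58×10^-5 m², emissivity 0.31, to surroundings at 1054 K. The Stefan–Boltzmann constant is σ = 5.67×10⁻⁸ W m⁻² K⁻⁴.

Q = εσA(T⁴ − T_s⁴). T⁴ − T_s⁴ = (1893)⁴ − (1054)⁴ = 1.28×10^13 − 1.23×10^12 = 1.16×10^13 K⁴.
Q = 0.31 × 5.67×10⁻⁸ × 3.58×10^-5 × 1.16×10^13 = 7.30 W.

Q ≈ 7.30 W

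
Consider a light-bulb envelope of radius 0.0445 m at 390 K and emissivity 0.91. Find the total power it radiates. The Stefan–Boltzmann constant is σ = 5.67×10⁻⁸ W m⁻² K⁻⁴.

P ≈ 29.7 W

A = 4πr² = 4π × (0.0445)² = 0.0249 m².
P = εσAT⁴ = 0.91 × 5.67×10⁻⁸ × 0.0249 × (390)⁴ = 0.91 × 5.67×10⁻⁸ × 0.0249 × 2.31×10^10.
P = 29.7 W.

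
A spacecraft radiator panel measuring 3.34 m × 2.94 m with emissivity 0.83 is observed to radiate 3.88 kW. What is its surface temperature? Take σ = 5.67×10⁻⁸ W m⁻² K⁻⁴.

A = 3.34 × 2.94 = 9.82 m².
From P = εσAT⁴, T = (P / εσA)^(1/4) = (3880 / (0.83 × 5.67×10⁻⁸ × 9.82))^(1/4).
T = (8.40×10^9)^(1/4) = 303 K.

T ≈ 303 K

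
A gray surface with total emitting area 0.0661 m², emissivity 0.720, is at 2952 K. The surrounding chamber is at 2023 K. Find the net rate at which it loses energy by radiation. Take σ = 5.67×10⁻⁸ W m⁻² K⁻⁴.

Q = εσA(T⁴ − T_s⁴). T⁴ − T_s⁴ = (2952)⁴ − (2023)⁴ = 7.59×10^13 − 1.67×10^13 = 5.92×10^13 K⁴.
Q = 0.720 × 5.67×10⁻⁸ × 0.0661 × 5.92×10^13 = 1.60×10^5 W.

Q ≈ 1.60×10^5 W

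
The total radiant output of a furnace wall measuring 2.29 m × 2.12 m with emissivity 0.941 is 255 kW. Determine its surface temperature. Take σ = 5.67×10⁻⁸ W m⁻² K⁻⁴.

T ≈ 996 K

A = 2.29 × 2.12 = 4.85 m².
From P = εσAT⁴, T = (P / εσA)^(1/4) = (2.55×10^5 / (0.941 × 5.67×10⁻⁸ × 4.85))^(1/4).
T = (9.84×10^11)^(1/4) = 996 K.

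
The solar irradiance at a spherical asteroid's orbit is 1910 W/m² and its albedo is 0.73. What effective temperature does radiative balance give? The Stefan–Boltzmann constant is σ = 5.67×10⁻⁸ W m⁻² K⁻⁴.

T ≈ 218 K

Power absorbed = (1−a)S·πR²; power emitted = 4πR²σT⁴. Equating and cancelling πR²:
T = ((1−a)S / 4σ)^(1/4) = (516 / (4 × 5.67×10⁻⁸))^(1/4) = (2.27×10^9)^(1/4).
T = 218 K.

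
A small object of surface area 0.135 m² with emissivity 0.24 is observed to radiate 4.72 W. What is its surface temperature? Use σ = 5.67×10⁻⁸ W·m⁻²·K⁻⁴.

T ≈ 225 K

From P = εσAT⁴, T = (P / εσA)^(1/4) = (4.72 / (0.24 × 5.67×10⁻⁸ × 0.135))^(1/4).
T = (2.57×10^9)^(1/4) = 225 K.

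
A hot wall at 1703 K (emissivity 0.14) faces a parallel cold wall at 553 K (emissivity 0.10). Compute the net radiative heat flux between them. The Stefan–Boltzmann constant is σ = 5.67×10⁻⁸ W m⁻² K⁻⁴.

q ≈ 29200 W/m²

For two large parallel gray plates, q = σ(T₁⁴ − T₂⁴) / (1/ε₁ + 1/ε₂ − 1).
1/ε₁ + 1/ε₂ − 1 = 1/0.14 + 1/0.10 − 1 = 16.14.
T₁⁴ − T₂⁴ = 8.41×10^12 − 9.35×10^10 = 8.32×10^12 K⁴.
q = 5.67×10⁻⁸ × 8.32×10^12 / 16.14 = 29200 W/m².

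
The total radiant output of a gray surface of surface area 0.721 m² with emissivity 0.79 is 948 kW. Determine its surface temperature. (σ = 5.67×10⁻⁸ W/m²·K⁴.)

T ≈ 2330 K

From P = εσAT⁴, T = (P / εσA)^(1/4) = (9.48×10^5 / (0.79 × 5.67×10⁻⁸ × 0.721))^(1/4).
T = (2.94×10^13)^(1/4) = 2330 K.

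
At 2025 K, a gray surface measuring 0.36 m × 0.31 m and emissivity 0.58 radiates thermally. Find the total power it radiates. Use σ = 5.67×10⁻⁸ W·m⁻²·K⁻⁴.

A = 0.36 × 0.31 = 0.112 m².
Stefan–Boltzmann: P = εσAT⁴ = 0.58 × 5.67×10⁻⁸ × 0.112 × (2025)⁴ = 0.58 × 5.67×10⁻⁸ × 0.112 × 1.68×10^13.
P = 61700 W.

P ≈ 61700 W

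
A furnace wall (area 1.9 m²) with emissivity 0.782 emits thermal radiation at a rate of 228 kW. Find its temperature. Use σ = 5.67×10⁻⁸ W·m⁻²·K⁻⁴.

From P = εσAT⁴, T = (P / εσA)^(1/4) = (2.28×10^5 / (0.782 × 5.67×10⁻⁸ × 1.90))^(1/4).
T = (2.71×10^12)^(1/4) = 1280 K.

T ≈ 1280 K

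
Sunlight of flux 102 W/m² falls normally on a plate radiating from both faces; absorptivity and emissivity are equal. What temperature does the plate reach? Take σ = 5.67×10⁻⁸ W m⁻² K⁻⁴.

T ≈ 173 K

Absorbed flux αS = emitted flux 2εσT⁴ per unit area; with α = ε this gives T = (S/2σ)^(1/4).
T = (102 / (2 × 5.67×10⁻⁸))^(1/4) = (8.99×10^8)^(1/4).
T = 173 K.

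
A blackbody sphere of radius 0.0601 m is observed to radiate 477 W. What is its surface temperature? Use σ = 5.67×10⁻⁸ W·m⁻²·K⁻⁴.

A = 4πr² = 4π × (0.0601)² = 0.0454 m².
From P = σAT⁴, T = (P / σA)^(1/4) = (477 / (5.67×10⁻⁸ × 0.0454))^(1/4).
T = (1.85×10^11)^(1/4) = 656 K.

T ≈ 656 K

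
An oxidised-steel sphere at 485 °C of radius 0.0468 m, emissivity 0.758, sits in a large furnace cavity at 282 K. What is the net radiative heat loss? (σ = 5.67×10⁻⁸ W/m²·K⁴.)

A = 4πr² = 4π × (0.0468)² = 0.0275 m².
Convert: 485 °C = 758 K.
Q = εσA(T⁴ − T_s⁴). T⁴ − T_s⁴ = (758)⁴ − (282)⁴ = 3.30×10^11 − 6.32×10^9 = 3.24×10^11 K⁴.
Q = 0.758 × 5.67×10⁻⁸ × 0.0275 × 3.24×10^11 = 383 W.

Q ≈ 383 W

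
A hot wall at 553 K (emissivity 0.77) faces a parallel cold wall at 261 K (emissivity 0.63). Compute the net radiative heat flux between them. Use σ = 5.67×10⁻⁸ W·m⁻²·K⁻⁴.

q ≈ 2670 W/m²

For two large parallel gray plates, q = σ(T₁⁴ − T₂⁴) / (1/ε₁ + 1/ε₂ − 1).
1/ε₁ + 1/ε₂ − 1 = 1/0.77 + 1/0.63 − 1 = 1.886.
T₁⁴ − T₂⁴ = 9.35×10^10 − 4.64×10^9 = 8.89×10^10 K⁴.
q = 5.67×10⁻⁸ × 8.89×10^10 / 1.886 = 2670 W/m².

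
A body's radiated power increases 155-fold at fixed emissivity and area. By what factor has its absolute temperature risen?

P ∝ T⁴ ⇒ T ∝ P^(1/4), so T scales by (155)^(1/4) = 3.53.

factor ≈ 3.53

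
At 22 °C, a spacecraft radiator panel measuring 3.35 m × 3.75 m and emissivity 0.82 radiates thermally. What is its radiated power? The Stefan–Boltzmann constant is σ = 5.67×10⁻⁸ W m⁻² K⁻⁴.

A = 3.35 × 3.75 = 12.6 m².
22 °C = 295 K.
Stefan–Boltzmann: P = εσAT⁴ = 0.82 × 5.67×10⁻⁸ × 12.6 × (295)⁴ = 0.82 × 5.67×10⁻⁸ × 12.6 × 7.57×10^9.
P = 4420 W.

P ≈ 4420 W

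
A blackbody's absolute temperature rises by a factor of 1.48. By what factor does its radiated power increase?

factor ≈ 4.80

P ∝ T⁴, so the power scales as (1.48)⁴ = 4.80.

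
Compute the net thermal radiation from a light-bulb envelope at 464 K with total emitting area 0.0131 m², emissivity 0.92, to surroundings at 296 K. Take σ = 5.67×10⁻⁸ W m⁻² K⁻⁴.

Q = εσA(T⁴ − T_s⁴). T⁴ − T_s⁴ = (464)⁴ − (296)⁴ = 4.64×10^10 − 7.68×10^9 = 3.87×10^10 K⁴.
Q = 0.92 × 5.67×10⁻⁸ × 0.0131 × 3.87×10^10 = 26.4 W.

Q ≈ 26.4 W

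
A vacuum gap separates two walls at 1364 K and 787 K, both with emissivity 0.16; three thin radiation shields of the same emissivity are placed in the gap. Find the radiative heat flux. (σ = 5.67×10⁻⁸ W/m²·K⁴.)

q ≈ 3790 W/m²

Each of the 4 gaps contributes resistance (2/ε − 1) = 2/0.16 − 1 = 11.50; total = 46.00.
q = σ(T₁⁴ − T₂⁴) / 46.00 = 5.67×10⁻⁸ × 3.08×10^12 / 46.00 = 3790 W/m².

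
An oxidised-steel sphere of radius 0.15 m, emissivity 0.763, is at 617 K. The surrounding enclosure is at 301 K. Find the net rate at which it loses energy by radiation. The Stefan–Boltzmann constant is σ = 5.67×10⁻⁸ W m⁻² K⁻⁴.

A = 4πr² = 4π × (0.15)² = 0.283 m².
Q = εσA(T⁴ − T_s⁴). T⁴ − T_s⁴ = (617)⁴ − (301)⁴ = 1.45×10^11 − 8.21×10^9 = 1.37×10^11 K⁴.
Q = 0.763 × 5.67×10⁻⁸ × 0.283 × 1.37×10^11 = 1670 W.

Q ≈ 1670 W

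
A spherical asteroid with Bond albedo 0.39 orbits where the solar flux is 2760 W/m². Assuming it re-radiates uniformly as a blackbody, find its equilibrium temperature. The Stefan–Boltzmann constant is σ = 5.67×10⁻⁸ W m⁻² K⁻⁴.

Power absorbed = (1−a)S·πR²; power emitted = 4πR²σT⁴. Equating and cancelling πR²:
T = ((1−a)S / 4σ)^(1/4) = (1680 / (4 × 5.67×10⁻⁸))^(1/4) = (7.42×10^9)^(1/4).
T = 294 K.

T ≈ 294 K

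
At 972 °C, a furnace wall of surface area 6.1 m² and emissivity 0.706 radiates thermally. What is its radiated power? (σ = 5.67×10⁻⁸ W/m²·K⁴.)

972 °C = 1245 K.
Stefan–Boltzmann: P = εσAT⁴ = 0.706 × 5.67×10⁻⁸ × 6.10 × (1245)⁴ = 0.706 × 5.67×10⁻⁸ × 6.10 × 2.40×10^12.
P = 5.87×10^5 W.

P ≈ 5.87×10^5 W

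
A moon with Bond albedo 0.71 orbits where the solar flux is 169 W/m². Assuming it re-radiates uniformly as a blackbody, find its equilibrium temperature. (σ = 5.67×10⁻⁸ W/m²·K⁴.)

T ≈ 121 K

Power absorbed = (1−a)S·πR²; power emitted = 4πR²σT⁴. Equating and cancelling πR²:
T = ((1−a)S / 4σ)^(1/4) = (49.0 / (4 × 5.67×10⁻⁸))^(1/4) = (2.16×10^8)^(1/4).
T = 121 K.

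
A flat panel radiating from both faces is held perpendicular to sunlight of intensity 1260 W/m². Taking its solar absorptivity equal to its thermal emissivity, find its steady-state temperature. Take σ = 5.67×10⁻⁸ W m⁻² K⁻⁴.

T ≈ 325 K

Absorbed flux αS = emitted flux 2εσT⁴ per unit area; with α = ε this gives T = (S/2σ)^(1/4).
T = (1260 / (2 × 5.67×10⁻⁸))^(1/4) = (1.11×10^10)^(1/4).
T = 325 K.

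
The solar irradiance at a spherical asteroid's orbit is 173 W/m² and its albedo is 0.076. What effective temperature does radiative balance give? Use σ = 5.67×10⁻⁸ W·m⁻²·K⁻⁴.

T ≈ 163 K

Power absorbed = (1−a)S·πR²; power emitted = 4πR²σT⁴. Equating and cancelling πR²:
T = ((1−a)S / 4σ)^(1/4) = (160 / (4 × 5.67×10⁻⁸))^(1/4) = (7.05×10^8)^(1/4).
T = 163 K.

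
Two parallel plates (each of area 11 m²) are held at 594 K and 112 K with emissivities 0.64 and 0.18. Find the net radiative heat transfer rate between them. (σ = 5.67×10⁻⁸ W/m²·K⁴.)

For two large parallel gray plates, q = σ(T₁⁴ − T₂⁴) / (1/ε₁ + 1/ε₂ − 1).
1/ε₁ + 1/ε₂ − 1 = 1/0.64 + 1/0.18 − 1 = 6.118.
T₁⁴ − T₂⁴ = 1.24×10^11 − 1.57×10^8 = 1.24×10^11 K⁴.
q = 5.67×10⁻⁸ × 1.24×10^11 / 6.118 = 1150 W/m².
Q = q·A = 1150 × 11 = 12700 W.

Q ≈ 12700 W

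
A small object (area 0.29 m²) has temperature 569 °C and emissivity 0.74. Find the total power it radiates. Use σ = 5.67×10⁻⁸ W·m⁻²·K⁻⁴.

569 °C = 842 K.
P = εσAT⁴ = 0.74 × 5.67×10⁻⁸ × 0.290 × (842)⁴ = 0.74 × 5.67×10⁻⁸ × 0.290 × 5.03×10^11.
P = 6120 W.

P ≈ 6120 W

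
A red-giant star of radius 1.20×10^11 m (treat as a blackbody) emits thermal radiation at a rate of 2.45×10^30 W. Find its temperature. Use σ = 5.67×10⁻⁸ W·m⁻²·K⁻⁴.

T ≈ 3930 K

A = 4πr² = 4π × (1.20×10^11)² = 1.81×10^23 m².
From P = σAT⁴, T = (P / σA)^(1/4) = (2.45×10^30 / (5.67×10⁻⁸ × 1.81×10^23))^(1/4).
T = (2.39×10^14)^(1/4) = 3930 K.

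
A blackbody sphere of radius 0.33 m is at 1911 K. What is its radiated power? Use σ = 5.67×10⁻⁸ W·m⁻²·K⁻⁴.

A = 4πr² = 4π × (0.33)² = 1.37 m².
P = σAT⁴ = 5.67×10⁻⁸ × 1.37 × (1911)⁴ = 5.67×10⁻⁸ × 1.37 × 1.33×10^13.
P = 1.03×10^6 W.

P ≈ 1.03×10^6 W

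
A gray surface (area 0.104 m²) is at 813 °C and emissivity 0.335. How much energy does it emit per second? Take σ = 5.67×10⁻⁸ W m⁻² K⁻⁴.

P ≈ 2750 W

813 °C = 1086 K.
Stefan–Boltzmann: P = εσAT⁴ = 0.335 × 5.67×10⁻⁸ × 0.104 × (1086)⁴ = 0.335 × 5.67×10⁻⁸ × 0.104 × 1.39×10^12.
P = 2750 W.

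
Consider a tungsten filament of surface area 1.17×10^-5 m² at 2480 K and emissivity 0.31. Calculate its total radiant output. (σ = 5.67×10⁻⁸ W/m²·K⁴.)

P ≈ 7.78 W

P = εσAT⁴ = 0.31 × 5.67×10⁻⁸ × 1.17×10^-5 × (2480)⁴ = 0.31 × 5.67×10⁻⁸ × 1.17×10^-5 × 3.78×10^13.
P = 7.78 W.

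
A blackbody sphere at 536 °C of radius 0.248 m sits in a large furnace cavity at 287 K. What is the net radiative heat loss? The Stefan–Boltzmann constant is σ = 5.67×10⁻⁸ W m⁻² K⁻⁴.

A = 4πr² = 4π × (0.248)² = 0.773 m².
Convert: 536 °C = 809 K.
Q = σA(T⁴ − T_s⁴). T⁴ − T_s⁴ = (809)⁴ − (287)⁴ = 4.28×10^11 − 6.78×10^9 = 4.22×10^11 K⁴.
Q = 5.67×10⁻⁸ × 0.773 × 4.22×10^11 = 18500 W.

Q ≈ 18500 W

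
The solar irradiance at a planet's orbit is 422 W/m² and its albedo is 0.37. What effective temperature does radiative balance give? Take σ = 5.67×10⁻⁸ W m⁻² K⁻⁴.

T ≈ 185 K

Power absorbed = (1−a)S·πR²; power emitted = 4πR²σT⁴. Equating and cancelling πR²:
T = ((1−a)S / 4σ)^(1/4) = (266 / (4 × 5.67×10⁻⁸))^(1/4) = (1.17×10^9)^(1/4).
T = 185 K.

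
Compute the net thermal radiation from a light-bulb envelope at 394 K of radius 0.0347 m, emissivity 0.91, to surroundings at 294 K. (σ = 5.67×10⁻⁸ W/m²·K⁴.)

Q ≈ 13.0 W

A = 4πr² = 4π × (0.0347)² = 0.0151 m².
Q = εσA(T⁴ − T_s⁴). T⁴ − T_s⁴ = (394)⁴ − (294)⁴ = 2.41×10^10 − 7.47×10^9 = 1.66×10^10 K⁴.
Q = 0.91 × 5.67×10⁻⁸ × 0.0151 × 1.66×10^10 = 13.0 W.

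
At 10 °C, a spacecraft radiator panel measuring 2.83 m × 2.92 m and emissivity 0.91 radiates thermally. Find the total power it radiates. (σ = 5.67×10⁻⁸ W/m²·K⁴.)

P ≈ 2730 W

A = 2.83 × 2.92 = 8.26 m².
10 °C = 283 K.
P = εσAT⁴ = 0.91 × 5.67×10⁻⁸ × 8.26 × (283)⁴ = 0.91 × 5.67×10⁻⁸ × 8.26 × 6.41×10^9.
P = 2730 W.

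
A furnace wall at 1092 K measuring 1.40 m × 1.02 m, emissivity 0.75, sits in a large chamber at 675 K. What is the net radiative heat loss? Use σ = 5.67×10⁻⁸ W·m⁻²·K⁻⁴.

A = 1.40 × 1.02 = 1.43 m².
Q = εσA(T⁴ − T_s⁴). T⁴ − T_s⁴ = (1092)⁴ − (675)⁴ = 1.42×10^12 − 2.08×10^11 = 1.21×10^12 K⁴.
Q = 0.75 × 5.67×10⁻⁸ × 1.43 × 1.21×10^12 = 73700 W.

Q ≈ 73700 W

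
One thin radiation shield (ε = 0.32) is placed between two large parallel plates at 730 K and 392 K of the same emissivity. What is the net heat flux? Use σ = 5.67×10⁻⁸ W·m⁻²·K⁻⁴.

Each of the 2 gaps contributes resistance (2/ε − 1) = 2/0.32 − 1 = 5.250; total = 10.50.
q = σ(T₁⁴ − T₂⁴) / 10.50 = 5.67×10⁻⁸ × 2.60×10^11 / 10.50 = 1410 W/m².

q ≈ 1410 W/m²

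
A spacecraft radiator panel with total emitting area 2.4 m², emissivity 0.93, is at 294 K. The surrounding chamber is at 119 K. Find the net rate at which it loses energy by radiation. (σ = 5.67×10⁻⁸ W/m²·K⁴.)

Q = εσA(T⁴ − T_s⁴). T⁴ − T_s⁴ = (294)⁴ − (119)⁴ = 7.47×10^9 − 2.01×10^8 = 7.27×10^9 K⁴.
Q = 0.93 × 5.67×10⁻⁸ × 2.40 × 7.27×10^9 = 920 W.

Q ≈ 920 W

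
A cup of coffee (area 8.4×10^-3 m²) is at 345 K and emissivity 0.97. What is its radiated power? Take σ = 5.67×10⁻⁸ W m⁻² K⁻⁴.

P = εσAT⁴ = 0.97 × 5.67×10⁻⁸ × 8.40×10^-3 × (345)⁴ = 0.97 × 5.67×10⁻⁸ × 8.40×10^-3 × 1.42×10^10.
P = 6.55 W.

P ≈ 6.55 W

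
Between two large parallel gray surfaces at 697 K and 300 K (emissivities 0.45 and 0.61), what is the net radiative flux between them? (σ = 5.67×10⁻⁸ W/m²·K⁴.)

q ≈ 4520 W/m²

For two large parallel gray plates, q = σ(T₁⁴ − T₂⁴) / (1/ε₁ + 1/ε₂ − 1).
1/ε₁ + 1/ε₂ − 1 = 1/0.45 + 1/0.61 − 1 = 2.862.
T₁⁴ − T₂⁴ = 2.36×10^11 − 8.10×10^9 = 2.28×10^11 K⁴.
q = 5.67×10⁻⁸ × 2.28×10^11 / 2.862 = 4520 W/m².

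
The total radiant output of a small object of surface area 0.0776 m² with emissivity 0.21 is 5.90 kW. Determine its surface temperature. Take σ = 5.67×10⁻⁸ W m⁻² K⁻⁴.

From P = εσAT⁴, T = (P / εσA)^(1/4) = (5900 / (0.21 × 5.67×10⁻⁸ × 0.0776))^(1/4).
T = (6.39×10^12)^(1/4) = 1590 K.

T ≈ 1590 K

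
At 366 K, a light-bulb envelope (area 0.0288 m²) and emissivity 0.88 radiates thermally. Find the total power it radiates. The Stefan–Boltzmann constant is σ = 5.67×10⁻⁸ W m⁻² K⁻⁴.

Stefan–Boltzmann: P = εσAT⁴ = 0.88 × 5.67×10⁻⁸ × 0.0288 × (366)⁴ = 0.88 × 5.67×10⁻⁸ × 0.0288 × 1.79×10^10.
P = 25.8 W.

P ≈ 25.8 W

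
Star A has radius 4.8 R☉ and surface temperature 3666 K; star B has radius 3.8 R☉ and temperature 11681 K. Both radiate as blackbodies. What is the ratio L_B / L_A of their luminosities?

L_B/L_A ≈ 64.6

L = 4πR²σT⁴ ∝ R²T⁴, so L_B/L_A = (3.8/4.8)² × (11681/3666)⁴ = 0.627 × 103 = 64.6.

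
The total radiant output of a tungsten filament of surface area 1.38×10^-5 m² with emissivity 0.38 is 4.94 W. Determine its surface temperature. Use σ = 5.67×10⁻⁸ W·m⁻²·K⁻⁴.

T ≈ 2020 K

From P = εσAT⁴, T = (P / εσA)^(1/4) = (4.94 / (0.38 × 5.67×10⁻⁸ × 1.38×10^-5))^(1/4).
T = (1.66×10^13)^(1/4) = 2020 K.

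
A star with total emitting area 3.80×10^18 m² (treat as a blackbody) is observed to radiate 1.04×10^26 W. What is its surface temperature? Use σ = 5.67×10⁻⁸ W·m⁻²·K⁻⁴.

From P = σAT⁴, T = (P / σA)^(1/4) = (1.04×10^26 / (5.67×10⁻⁸ × 3.80×10^18))^(1/4).
T = (4.83×10^14)^(1/4) = 4690 K.

T ≈ 4690 K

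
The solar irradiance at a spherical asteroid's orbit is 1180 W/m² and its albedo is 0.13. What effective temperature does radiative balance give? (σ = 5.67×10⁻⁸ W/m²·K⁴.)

Power absorbed = (1−a)S·πR²; power emitted = 4πR²σT⁴. Equating and cancelling πR²:
T = ((1−a)S / 4σ)^(1/4) = (1030 / (4 × 5.67×10⁻⁸))^(1/4) = (4.53×10^9)^(1/4).
T = 259 K.

T ≈ 259 K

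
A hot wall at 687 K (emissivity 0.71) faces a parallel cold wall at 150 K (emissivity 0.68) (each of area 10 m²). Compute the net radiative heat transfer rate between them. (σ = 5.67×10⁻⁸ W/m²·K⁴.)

For two large parallel gray plates, q = σ(T₁⁴ − T₂⁴) / (1/ε₁ + 1/ε₂ − 1).
1/ε₁ + 1/ε₂ − 1 = 1/0.71 + 1/0.68 − 1 = 1.879.
T₁⁴ − T₂⁴ = 2.23×10^11 − 5.06×10^8 = 2.22×10^11 K⁴.
q = 5.67×10⁻⁸ × 2.22×10^11 / 1.879 = 6710 W/m².
Q = q·A = 6710 × 10 = 67100 W.

Q ≈ 67100 W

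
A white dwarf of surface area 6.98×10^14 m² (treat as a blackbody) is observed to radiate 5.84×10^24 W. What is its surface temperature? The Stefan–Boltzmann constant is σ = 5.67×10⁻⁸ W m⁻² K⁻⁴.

From P = σAT⁴, T = (P / σA)^(1/4) = (5.84×10^24 / (5.67×10⁻⁸ × 6.98×10^14))^(1/4).
T = (1.48×10^17)^(1/4) = 19600 K.

T ≈ 19600 K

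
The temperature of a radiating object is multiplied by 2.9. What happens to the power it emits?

P ∝ T⁴, so the power scales as (2.9)⁴ = 70.7.

factor ≈ 70.7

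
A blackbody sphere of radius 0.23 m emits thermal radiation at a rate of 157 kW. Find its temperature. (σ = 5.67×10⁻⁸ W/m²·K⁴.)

A = 4πr² = 4π × (0.23)² = 0.665 m².
From P = σAT⁴, T = (P / σA)^(1/4) = (1.57×10^5 / (5.67×10⁻⁸ × 0.665))^(1/4).
T = (4.17×10^12)^(1/4) = 1430 K.

T ≈ 1430 K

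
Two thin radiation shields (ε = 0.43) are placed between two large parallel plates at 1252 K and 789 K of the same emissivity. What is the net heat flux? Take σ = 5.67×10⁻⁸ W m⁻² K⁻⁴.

Each of the 3 gaps contributes resistance (2/ε − 1) = 2/0.43 − 1 = 3.651; total = 10.95.
q = σ(T₁⁴ − T₂⁴) / 10.95 = 5.67×10⁻⁸ × 2.07×10^12 / 10.95 = 10700 W/m².

q ≈ 10700 W/m²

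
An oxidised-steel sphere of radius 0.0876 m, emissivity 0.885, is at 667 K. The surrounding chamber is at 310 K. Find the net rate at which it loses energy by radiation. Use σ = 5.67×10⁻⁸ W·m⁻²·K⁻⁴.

A = 4πr² = 4π × (0.0876)² = 0.0964 m².
Q = εσA(T⁴ − T_s⁴). T⁴ − T_s⁴ = (667)⁴ − (310)⁴ = 1.98×10^11 − 9.24×10^9 = 1.89×10^11 K⁴.
Q = 0.885 × 5.67×10⁻⁸ × 0.0964 × 1.89×10^11 = 913 W.

Q ≈ 913 W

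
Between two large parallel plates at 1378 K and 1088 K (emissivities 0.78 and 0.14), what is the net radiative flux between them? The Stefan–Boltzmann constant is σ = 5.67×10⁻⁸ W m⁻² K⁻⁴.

q ≈ 16800 W/m²

For two large parallel gray plates, q = σ(T₁⁴ − T₂⁴) / (1/ε₁ + 1/ε₂ − 1).
1/ε₁ + 1/ε₂ − 1 = 1/0.78 + 1/0.14 − 1 = 7.425.
T₁⁴ − T₂⁴ = 3.61×10^12 − 1.40×10^12 = 2.20×10^12 K⁴.
q = 5.67×10⁻⁸ × 2.20×10^12 / 7.425 = 16800 W/m².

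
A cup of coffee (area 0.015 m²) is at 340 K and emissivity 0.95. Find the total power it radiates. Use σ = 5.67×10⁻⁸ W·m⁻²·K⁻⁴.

Stefan–Boltzmann: P = εσAT⁴ = 0.95 × 5.67×10⁻⁸ × 0.0150 × (340)⁴ = 0.95 × 5.67×10⁻⁸ × 0.0150 × 1.34×10^10.
P = 10.8 W.

P ≈ 10.8 W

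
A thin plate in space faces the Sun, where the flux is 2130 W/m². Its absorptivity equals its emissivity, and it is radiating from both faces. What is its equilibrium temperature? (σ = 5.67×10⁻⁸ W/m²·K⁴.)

Absorbed flux αS = emitted flux 2εσT⁴ per unit area; with α = ε this gives T = (S/2σ)^(1/4).
T = (2130 / (2 × 5.67×10⁻⁸))^(1/4) = (1.88×10^10)^(1/4).
T = 370 K.

T ≈ 370 K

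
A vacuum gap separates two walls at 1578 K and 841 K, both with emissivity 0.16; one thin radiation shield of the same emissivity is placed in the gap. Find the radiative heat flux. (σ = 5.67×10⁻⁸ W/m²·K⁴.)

q ≈ 14100 W/m²

Each of the 2 gaps contributes resistance (2/ε − 1) = 2/0.16 − 1 = 11.50; total = 23.00.
q = σ(T₁⁴ − T₂⁴) / 23.00 = 5.67×10⁻⁸ × 5.70×10^12 / 23.00 = 14100 W/m².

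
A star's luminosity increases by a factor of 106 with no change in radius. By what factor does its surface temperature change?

factor ≈ 3.21

P ∝ T⁴ ⇒ T ∝ P^(1/4), so T scales by (106)^(1/4) = 3.21.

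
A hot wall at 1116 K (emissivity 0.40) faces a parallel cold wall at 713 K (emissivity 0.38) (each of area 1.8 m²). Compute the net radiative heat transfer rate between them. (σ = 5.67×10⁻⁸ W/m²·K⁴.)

Q ≈ 31900 W

For two large parallel gray plates, q = σ(T₁⁴ − T₂⁴) / (1/ε₁ + 1/ε₂ − 1).
1/ε₁ + 1/ε₂ − 1 = 1/0.40 + 1/0.38 − 1 = 4.132.
T₁⁴ − T₂⁴ = 1.55×10^12 − 2.58×10^11 = 1.29×10^12 K⁴.
q = 5.67×10⁻⁸ × 1.29×10^12 / 4.132 = 17700 W/m².
Q = q·A = 17700 × 1.8 = 31900 W.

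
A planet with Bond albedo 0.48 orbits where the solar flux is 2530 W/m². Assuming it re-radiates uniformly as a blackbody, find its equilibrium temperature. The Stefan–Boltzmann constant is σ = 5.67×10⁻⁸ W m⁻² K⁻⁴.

T ≈ 276 K

Power absorbed = (1−a)S·πR²; power emitted = 4πR²σT⁴. Equating and cancelling πR²:
T = ((1−a)S / 4σ)^(1/4) = (1320 / (4 × 5.67×10⁻⁸))^(1/4) = (5.80×10^9)^(1/4).
T = 276 K.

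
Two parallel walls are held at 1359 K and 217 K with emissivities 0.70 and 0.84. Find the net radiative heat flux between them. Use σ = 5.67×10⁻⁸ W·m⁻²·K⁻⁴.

For two large parallel gray plates, q = σ(T₁⁴ − T₂⁴) / (1/ε₁ + 1/ε₂ − 1).
1/ε₁ + 1/ε₂ − 1 = 1/0.70 + 1/0.84 − 1 = 1.619.
T₁⁴ − T₂⁴ = 3.41×10^12 − 2.22×10^9 = 3.41×10^12 K⁴.
q = 5.67×10⁻⁸ × 3.41×10^12 / 1.619 = 1.19×10^5 W/m².

q ≈ 1.19×10^5 W/m²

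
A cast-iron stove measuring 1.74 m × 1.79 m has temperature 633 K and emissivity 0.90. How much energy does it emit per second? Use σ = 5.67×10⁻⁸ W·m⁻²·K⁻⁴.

A = 1.74 × 1.79 = 3.11 m².
P = εσAT⁴ = 0.90 × 5.67×10⁻⁸ × 3.11 × (633)⁴ = 0.90 × 5.67×10⁻⁸ × 3.11 × 1.61×10^11.
P = 25500 W.

P ≈ 25500 W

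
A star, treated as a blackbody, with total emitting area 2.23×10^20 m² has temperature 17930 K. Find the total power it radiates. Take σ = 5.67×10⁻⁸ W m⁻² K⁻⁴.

P = σAT⁴ = 5.67×10⁻⁸ × 2.23×10^20 × (17930)⁴ = 5.67×10⁻⁸ × 2.23×10^20 × 1.03×10^17.
P = 1.31×10^30 W.

P ≈ 1.31×10^30 W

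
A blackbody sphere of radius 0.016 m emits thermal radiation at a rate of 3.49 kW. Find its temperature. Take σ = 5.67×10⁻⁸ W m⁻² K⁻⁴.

T ≈ 2090 K

A = 4πr² = 4π × (0.016)² = 3.22×10^-3 m².
From P = σAT⁴, T = (P / σA)^(1/4) = (3490 / (5.67×10⁻⁸ × 3.22×10^-3))^(1/4).
T = (1.91×10^13)^(1/4) = 2090 K.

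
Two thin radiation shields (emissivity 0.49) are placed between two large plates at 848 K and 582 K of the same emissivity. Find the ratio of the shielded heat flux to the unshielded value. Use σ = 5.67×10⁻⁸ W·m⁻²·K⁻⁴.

ratio ≈ 0.333

With N identical shields there are N+1 = 3 gaps in series, each with the same radiative resistance, so the flux falls to 1/(N+1) of its unshielded value.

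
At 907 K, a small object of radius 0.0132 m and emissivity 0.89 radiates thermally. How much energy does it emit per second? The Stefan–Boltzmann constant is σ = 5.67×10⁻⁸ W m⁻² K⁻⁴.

A = 4πr² = 4π × (0.0132)² = 2.19×10^-3 m².
P = εσAT⁴ = 0.89 × 5.67×10⁻⁸ × 2.19×10^-3 × (907)⁴ = 0.89 × 5.67×10⁻⁸ × 2.19×10^-3 × 6.77×10^11.
P = 74.8 W.

P ≈ 74.8 W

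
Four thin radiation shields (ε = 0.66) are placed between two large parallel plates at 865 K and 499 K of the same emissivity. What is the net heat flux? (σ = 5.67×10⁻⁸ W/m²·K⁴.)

Each of the 5 gaps contributes resistance (2/ε − 1) = 2/0.66 − 1 = 2.030; total = 10.15.
q = σ(T₁⁴ − T₂⁴) / 10.15 = 5.67×10⁻⁸ × 4.98×10^11 / 10.15 = 2780 W/m².

q ≈ 2780 W/m²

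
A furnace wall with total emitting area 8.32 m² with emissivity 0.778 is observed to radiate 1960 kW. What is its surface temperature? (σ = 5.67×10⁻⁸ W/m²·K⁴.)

T ≈ 1520 K

From P = εσAT⁴, T = (P / εσA)^(1/4) = (1.96×10^6 / (0.778 × 5.67×10⁻⁸ × 8.32))^(1/4).
T = (5.34×10^12)^(1/4) = 1520 K.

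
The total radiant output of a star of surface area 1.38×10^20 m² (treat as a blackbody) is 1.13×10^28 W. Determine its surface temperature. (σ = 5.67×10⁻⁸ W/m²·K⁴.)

From P = σAT⁴, T = (P / σA)^(1/4) = (1.13×10^28 / (5.67×10⁻⁸ × 1.38×10^20))^(1/4).
T = (1.44×10^15)^(1/4) = 6160 K.

T ≈ 6160 K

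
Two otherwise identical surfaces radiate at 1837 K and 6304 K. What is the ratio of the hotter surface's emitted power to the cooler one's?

P ∝ T⁴, so the ratio is (6304/1837)⁴ = (3.432)⁴ = 139.

ratio ≈ 139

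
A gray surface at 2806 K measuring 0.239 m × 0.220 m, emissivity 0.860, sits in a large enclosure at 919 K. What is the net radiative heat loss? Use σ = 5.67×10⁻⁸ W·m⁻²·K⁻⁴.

Q ≈ 1.57×10^5 W

A = 0.239 × 0.220 = 0.0526 m².
Q = εσA(T⁴ − T_s⁴). T⁴ − T_s⁴ = (2806)⁴ − (919)⁴ = 6.20×10^13 − 7.13×10^11 = 6.13×10^13 K⁴.
Q = 0.860 × 5.67×10⁻⁸ × 0.0526 × 6.13×10^13 = 1.57×10^5 W.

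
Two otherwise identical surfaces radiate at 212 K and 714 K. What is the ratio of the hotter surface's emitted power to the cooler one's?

P ∝ T⁴, so the ratio is (714/212)⁴ = (3.368)⁴ = 129.

ratio ≈ 129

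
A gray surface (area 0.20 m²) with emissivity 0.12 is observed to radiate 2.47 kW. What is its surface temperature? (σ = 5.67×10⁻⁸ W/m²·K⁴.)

T ≈ 1160 K

From P = εσAT⁴, T = (P / εσA)^(1/4) = (2470 / (0.12 × 5.67×10⁻⁸ × 0.200))^(1/4).
T = (1.82×10^12)^(1/4) = 1160 K.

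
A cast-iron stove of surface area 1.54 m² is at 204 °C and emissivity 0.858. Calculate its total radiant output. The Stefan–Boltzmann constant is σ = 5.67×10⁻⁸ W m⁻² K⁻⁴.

204 °C = 477 K.
P = εσAT⁴ = 0.858 × 5.67×10⁻⁸ × 1.54 × (477)⁴ = 0.858 × 5.67×10⁻⁸ × 1.54 × 5.18×10^10.
P = 3880 W.

P ≈ 3880 W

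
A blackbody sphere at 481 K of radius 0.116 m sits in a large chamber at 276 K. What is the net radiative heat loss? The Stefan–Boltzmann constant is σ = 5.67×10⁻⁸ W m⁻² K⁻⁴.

Q ≈ 458 W

A = 4πr² = 4π × (0.116)² = 0.169 m².
Q = σA(T⁴ − T_s⁴). T⁴ − T_s⁴ = (481)⁴ − (276)⁴ = 5.35×10^10 − 5.80×10^9 = 4.77×10^10 K⁴.
Q = 5.67×10⁻⁸ × 0.169 × 4.77×10^10 = 458 W.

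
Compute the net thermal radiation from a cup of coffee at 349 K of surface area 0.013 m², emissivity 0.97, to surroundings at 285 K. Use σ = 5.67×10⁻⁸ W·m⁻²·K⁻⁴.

Q = εσA(T⁴ − T_s⁴). T⁴ − T_s⁴ = (349)⁴ − (285)⁴ = 1.48×10^10 − 6.60×10^9 = 8.24×10^9 K⁴.
Q = 0.97 × 5.67×10⁻⁸ × 0.0130 × 8.24×10^9 = 5.89 W.

Q ≈ 5.89 W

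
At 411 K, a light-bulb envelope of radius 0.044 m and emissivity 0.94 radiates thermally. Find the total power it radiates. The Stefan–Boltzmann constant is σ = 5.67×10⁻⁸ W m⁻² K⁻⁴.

P ≈ 37.0 W

A = 4πr² = 4π × (0.044)² = 0.0243 m².
Stefan–Boltzmann: P = εσAT⁴ = 0.94 × 5.67×10⁻⁸ × 0.0243 × (411)⁴ = 0.94 × 5.67×10⁻⁸ × 0.0243 × 2.85×10^10.
P = 37.0 W.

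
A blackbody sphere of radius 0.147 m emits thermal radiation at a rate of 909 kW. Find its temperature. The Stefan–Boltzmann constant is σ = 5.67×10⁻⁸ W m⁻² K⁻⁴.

T ≈ 2770 K

A = 4πr² = 4π × (0.147)² = 0.272 m².
From P = σAT⁴, T = (P / σA)^(1/4) = (9.09×10^5 / (5.67×10⁻⁸ × 0.272))^(1/4).
T = (5.90×10^13)^(1/4) = 2770 K.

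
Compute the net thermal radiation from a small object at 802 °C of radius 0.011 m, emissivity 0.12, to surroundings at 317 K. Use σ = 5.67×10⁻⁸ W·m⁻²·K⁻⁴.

A = 4πr² = 4π × (0.011)² = 1.52×10^-3 m².
Convert: 802 °C = 1075 K.
Q = εσA(T⁴ − T_s⁴). T⁴ − T_s⁴ = (1075)⁴ − (317)⁴ = 1.34×10^12 − 1.01×10^10 = 1.33×10^12 K⁴.
Q = 0.12 × 5.67×10⁻⁸ × 1.52×10^-3 × 1.33×10^12 = 13.7 W.

Q ≈ 13.7 W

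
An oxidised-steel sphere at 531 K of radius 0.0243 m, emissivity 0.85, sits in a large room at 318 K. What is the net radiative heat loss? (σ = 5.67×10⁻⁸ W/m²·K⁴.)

A = 4πr² = 4π × (0.0243)² = 7.42×10^-3 m².
Q = εσA(T⁴ − T_s⁴). T⁴ − T_s⁴ = (531)⁴ − (318)⁴ = 7.95×10^10 − 1.02×10^10 = 6.93×10^10 K⁴.
Q = 0.85 × 5.67×10⁻⁸ × 7.42×10^-3 × 6.93×10^10 = 24.8 W.

Q ≈ 24.8 W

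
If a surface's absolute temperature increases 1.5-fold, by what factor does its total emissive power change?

factor ≈ 5.06

P ∝ T⁴, so the power scales as (1.5)⁴ = 5.06.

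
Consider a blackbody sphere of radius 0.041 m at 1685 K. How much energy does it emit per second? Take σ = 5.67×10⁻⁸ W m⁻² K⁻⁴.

A = 4πr² = 4π × (0.041)² = 0.0211 m².
P = σAT⁴ = 5.67×10⁻⁸ × 0.0211 × (1685)⁴ = 5.67×10⁻⁸ × 0.0211 × 8.06×10^12.
P = 9660 W.

P ≈ 9660 W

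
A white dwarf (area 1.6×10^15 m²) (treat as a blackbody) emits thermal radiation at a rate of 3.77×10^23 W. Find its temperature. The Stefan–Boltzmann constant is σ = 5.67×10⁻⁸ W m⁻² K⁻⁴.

T ≈ 8030 K

From P = σAT⁴, T = (P / σA)^(1/4) = (3.77×10^23 / (5.67×10⁻⁸ × 1.60×10^15))^(1/4).
T = (4.16×10^15)^(1/4) = 8030 K.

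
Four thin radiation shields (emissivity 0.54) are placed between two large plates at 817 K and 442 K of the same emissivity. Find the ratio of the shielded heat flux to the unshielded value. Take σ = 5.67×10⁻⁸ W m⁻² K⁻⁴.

With N identical shields there are N+1 = 5 gaps in series, each with the same radiative resistance, so the flux falls to 1/(N+1) of its unshielded value.

ratio ≈ 0.200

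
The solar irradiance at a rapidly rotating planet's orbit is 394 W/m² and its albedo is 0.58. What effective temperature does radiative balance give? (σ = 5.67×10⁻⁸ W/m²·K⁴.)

Power absorbed = (1−a)S·πR²; power emitted = 4πR²σT⁴. Equating and cancelling πR²:
T = ((1−a)S / 4σ)^(1/4) = (165 / (4 × 5.67×10⁻⁸))^(1/4) = (7.30×10^8)^(1/4).
T = 164 K.

T ≈ 164 K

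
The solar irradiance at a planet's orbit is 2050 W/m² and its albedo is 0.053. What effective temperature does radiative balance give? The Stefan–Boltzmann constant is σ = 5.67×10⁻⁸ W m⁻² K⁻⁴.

Power absorbed = (1−a)S·πR²; power emitted = 4πR²σT⁴. Equating and cancelling πR²:
T = ((1−a)S / 4σ)^(1/4) = (1940 / (4 × 5.67×10⁻⁸))^(1/4) = (8.56×10^9)^(1/4).
T = 304 K.

T ≈ 304 K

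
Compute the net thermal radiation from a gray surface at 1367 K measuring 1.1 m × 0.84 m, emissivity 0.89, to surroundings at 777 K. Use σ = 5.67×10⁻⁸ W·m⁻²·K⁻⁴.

A = 1.1 × 0.84 = 0.924 m².
Q = εσA(T⁴ − T_s⁴). T⁴ − T_s⁴ = (1367)⁴ − (777)⁴ = 3.49×10^12 − 3.64×10^11 = 3.13×10^12 K⁴.
Q = 0.89 × 5.67×10⁻⁸ × 0.924 × 3.13×10^12 = 1.46×10^5 W.

Q ≈ 1.46×10^5 W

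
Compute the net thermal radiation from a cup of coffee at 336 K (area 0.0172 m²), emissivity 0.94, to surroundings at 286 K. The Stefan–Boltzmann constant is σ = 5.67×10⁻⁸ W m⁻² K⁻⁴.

Q ≈ 5.55 W

Q = εσA(T⁴ − T_s⁴). T⁴ − T_s⁴ = (336)⁴ − (286)⁴ = 1.27×10^10 − 6.69×10^9 = 6.05×10^9 K⁴.
Q = 0.94 × 5.67×10⁻⁸ × 0.0172 × 6.05×10^9 = 5.55 W.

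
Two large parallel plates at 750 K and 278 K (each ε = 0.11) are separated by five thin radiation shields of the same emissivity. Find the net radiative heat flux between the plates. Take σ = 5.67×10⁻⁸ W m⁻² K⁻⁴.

Each of the 6 gaps contributes resistance (2/ε − 1) = 2/0.11 − 1 = 17.18; total = 103.1.
q = σ(T₁⁴ − T₂⁴) / 103.1 = 5.67×10⁻⁸ × 3.10×10^11 / 103.1 = 171 W/m².

q ≈ 171 W/m²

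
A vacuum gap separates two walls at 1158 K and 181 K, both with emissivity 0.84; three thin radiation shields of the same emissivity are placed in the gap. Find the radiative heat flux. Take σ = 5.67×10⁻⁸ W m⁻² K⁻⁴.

Each of the 4 gaps contributes resistance (2/ε − 1) = 2/0.84 − 1 = 1.381; total = 5.524.
q = σ(T₁⁴ − T₂⁴) / 5.524 = 5.67×10⁻⁸ × 1.80×10^12 / 5.524 = 18400 W/m².

q ≈ 18400 W/m²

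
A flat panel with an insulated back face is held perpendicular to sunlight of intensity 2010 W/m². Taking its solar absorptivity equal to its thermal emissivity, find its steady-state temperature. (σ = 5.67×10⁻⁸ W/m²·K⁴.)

Absorbed flux αS = emitted flux εσT⁴ (one radiating face); with α = ε, T = (S/σ)^(1/4).
T = (2010 / 5.67×10⁻⁸)^(1/4) = (3.54×10^10)^(1/4).
T = 434 K.

T ≈ 434 K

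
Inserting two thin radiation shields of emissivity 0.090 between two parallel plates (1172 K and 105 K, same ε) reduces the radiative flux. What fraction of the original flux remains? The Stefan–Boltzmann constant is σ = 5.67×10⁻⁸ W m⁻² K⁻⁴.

With N identical shields there are N+1 = 3 gaps in series, each with the same radiative resistance, so the flux falls to 1/(N+1) of its unshielded value.

ratio ≈ 0.333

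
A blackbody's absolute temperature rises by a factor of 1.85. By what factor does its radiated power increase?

P ∝ T⁴, so the power scales as (1.85)⁴ = 11.7.

factor ≈ 11.7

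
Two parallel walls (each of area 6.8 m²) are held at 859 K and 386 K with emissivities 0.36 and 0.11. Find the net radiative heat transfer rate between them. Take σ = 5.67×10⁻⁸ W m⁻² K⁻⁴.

For two large parallel gray plates, q = σ(T₁⁴ − T₂⁴) / (1/ε₁ + 1/ε₂ − 1).
1/ε₁ + 1/ε₂ − 1 = 1/0.36 + 1/0.11 − 1 = 10.87.
T₁⁴ − T₂⁴ = 5.44×10^11 − 2.22×10^10 = 5.22×10^11 K⁴.
q = 5.67×10⁻⁸ × 5.22×10^11 / 10.87 = 2720 W/m².
Q = q·A = 2720 × 6.8 = 18500 W.

Q ≈ 18500 W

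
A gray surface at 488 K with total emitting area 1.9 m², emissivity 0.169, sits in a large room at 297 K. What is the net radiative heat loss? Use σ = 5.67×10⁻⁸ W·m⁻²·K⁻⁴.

Q = εσA(T⁴ − T_s⁴). T⁴ − T_s⁴ = (488)⁴ − (297)⁴ = 5.67×10^10 − 7.78×10^9 = 4.89×10^10 K⁴.
Q = 0.169 × 5.67×10⁻⁸ × 1.90 × 4.89×10^10 = 891 W.

Q ≈ 891 W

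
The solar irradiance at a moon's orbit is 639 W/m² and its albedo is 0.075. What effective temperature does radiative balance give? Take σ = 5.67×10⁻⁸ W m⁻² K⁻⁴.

T ≈ 226 K

Power absorbed = (1−a)S·πR²; power emitted = 4πR²σT⁴. Equating and cancelling πR²:
T = ((1−a)S / 4σ)^(1/4) = (591 / (4 × 5.67×10⁻⁸))^(1/4) = (2.61×10^9)^(1/4).
T = 226 K.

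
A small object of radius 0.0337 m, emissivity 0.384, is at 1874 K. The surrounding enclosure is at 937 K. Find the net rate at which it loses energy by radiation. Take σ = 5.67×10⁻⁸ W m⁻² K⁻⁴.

Q ≈ 3590 W

A = 4πr² = 4π × (0.0337)² = 0.0143 m².
Q = εσA(T⁴ − T_s⁴). T⁴ − T_s⁴ = (1874)⁴ − (937)⁴ = 1.23×10^13 − 7.71×10^11 = 1.16×10^13 K⁴.
Q = 0.384 × 5.67×10⁻⁸ × 0.0143 × 1.16×10^13 = 3590 W.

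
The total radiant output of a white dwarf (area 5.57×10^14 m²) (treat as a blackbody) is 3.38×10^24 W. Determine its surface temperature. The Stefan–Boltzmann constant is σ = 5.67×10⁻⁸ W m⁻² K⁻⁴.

From P = σAT⁴, T = (P / σA)^(1/4) = (3.38×10^24 / (5.67×10⁻⁸ × 5.57×10^14))^(1/4).
T = (1.07×10^17)^(1/4) = 18100 K.

T ≈ 18100 K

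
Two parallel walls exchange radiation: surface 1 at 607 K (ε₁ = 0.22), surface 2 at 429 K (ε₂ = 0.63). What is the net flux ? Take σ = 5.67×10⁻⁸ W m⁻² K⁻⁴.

For two large parallel gray plates, q = σ(T₁⁴ − T₂⁴) / (1/ε₁ + 1/ε₂ − 1).
1/ε₁ + 1/ε₂ − 1 = 1/0.22 + 1/0.63 − 1 = 5.133.
T₁⁴ − T₂⁴ = 1.36×10^11 − 3.39×10^10 = 1.02×10^11 K⁴.
q = 5.67×10⁻⁸ × 1.02×10^11 / 5.133 = 1130 W/m².

q ≈ 1130 W/m²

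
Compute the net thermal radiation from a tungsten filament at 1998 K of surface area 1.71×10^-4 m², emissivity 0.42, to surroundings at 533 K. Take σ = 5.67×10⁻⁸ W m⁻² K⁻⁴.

Q ≈ 64.6 W

Q = εσA(T⁴ − T_s⁴). T⁴ − T_s⁴ = (1998)⁴ − (533)⁴ = 1.59×10^13 − 8.07×10^10 = 1.59×10^13 K⁴.
Q = 0.42 × 5.67×10⁻⁸ × 1.71×10^-4 × 1.59×10^13 = 64.6 W.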